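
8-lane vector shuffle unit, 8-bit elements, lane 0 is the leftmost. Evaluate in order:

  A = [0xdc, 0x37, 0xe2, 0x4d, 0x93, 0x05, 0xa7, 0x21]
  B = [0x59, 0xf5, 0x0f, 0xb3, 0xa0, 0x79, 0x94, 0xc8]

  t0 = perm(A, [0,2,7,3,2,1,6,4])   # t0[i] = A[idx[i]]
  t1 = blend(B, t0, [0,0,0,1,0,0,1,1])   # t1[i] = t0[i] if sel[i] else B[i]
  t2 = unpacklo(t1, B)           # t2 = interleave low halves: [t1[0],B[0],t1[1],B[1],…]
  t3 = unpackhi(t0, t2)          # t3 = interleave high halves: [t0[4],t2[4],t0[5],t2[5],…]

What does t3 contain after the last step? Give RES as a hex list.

  t0: dc e2 21 4d e2 37 a7 93
  t1: 59 f5 0f 4d a0 79 a7 93
  t2: 59 59 f5 f5 0f 0f 4d b3
  t3: e2 0f 37 0f a7 4d 93 b3

RES = [ 0xe2  0x0f  0x37  0x0f  0xa7  0x4d  0x93  0xb3 ]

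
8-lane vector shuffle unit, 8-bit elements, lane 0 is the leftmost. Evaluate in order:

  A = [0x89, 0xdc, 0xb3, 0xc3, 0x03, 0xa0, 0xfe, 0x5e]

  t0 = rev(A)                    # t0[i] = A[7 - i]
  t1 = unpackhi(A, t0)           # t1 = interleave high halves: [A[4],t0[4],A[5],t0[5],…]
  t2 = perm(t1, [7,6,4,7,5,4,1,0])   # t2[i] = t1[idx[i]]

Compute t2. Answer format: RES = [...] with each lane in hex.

RES = [ 0x89  0x5e  0xfe  0x89  0xdc  0xfe  0xc3  0x03 ]

t0 = [0x5e, 0xfe, 0xa0, 0x03, 0xc3, 0xb3, 0xdc, 0x89]
t1 = [0x03, 0xc3, 0xa0, 0xb3, 0xfe, 0xdc, 0x5e, 0x89]
t2 = [0x89, 0x5e, 0xfe, 0x89, 0xdc, 0xfe, 0xc3, 0x03]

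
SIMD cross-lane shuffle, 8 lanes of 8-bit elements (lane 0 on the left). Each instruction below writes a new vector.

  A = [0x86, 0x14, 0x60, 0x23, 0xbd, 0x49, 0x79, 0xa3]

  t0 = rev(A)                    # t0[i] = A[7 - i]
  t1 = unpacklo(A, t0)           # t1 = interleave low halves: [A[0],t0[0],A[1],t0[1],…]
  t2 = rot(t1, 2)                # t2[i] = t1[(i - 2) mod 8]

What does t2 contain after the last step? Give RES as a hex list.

t0 = [0xa3, 0x79, 0x49, 0xbd, 0x23, 0x60, 0x14, 0x86]
t1 = [0x86, 0xa3, 0x14, 0x79, 0x60, 0x49, 0x23, 0xbd]
t2 = [0x23, 0xbd, 0x86, 0xa3, 0x14, 0x79, 0x60, 0x49]

RES = [0x23, 0xbd, 0x86, 0xa3, 0x14, 0x79, 0x60, 0x49]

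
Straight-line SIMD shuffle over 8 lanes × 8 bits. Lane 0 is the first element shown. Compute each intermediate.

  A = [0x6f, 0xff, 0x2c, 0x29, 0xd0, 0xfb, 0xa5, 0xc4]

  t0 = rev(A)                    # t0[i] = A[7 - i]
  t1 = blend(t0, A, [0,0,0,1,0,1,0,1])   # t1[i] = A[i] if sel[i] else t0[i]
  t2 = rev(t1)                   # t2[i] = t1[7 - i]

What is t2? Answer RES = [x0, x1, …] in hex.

t0 = [0xc4, 0xa5, 0xfb, 0xd0, 0x29, 0x2c, 0xff, 0x6f]
t1 = [0xc4, 0xa5, 0xfb, 0x29, 0x29, 0xfb, 0xff, 0xc4]
t2 = [0xc4, 0xff, 0xfb, 0x29, 0x29, 0xfb, 0xa5, 0xc4]

RES = [ 0xc4  0xff  0xfb  0x29  0x29  0xfb  0xa5  0xc4 ]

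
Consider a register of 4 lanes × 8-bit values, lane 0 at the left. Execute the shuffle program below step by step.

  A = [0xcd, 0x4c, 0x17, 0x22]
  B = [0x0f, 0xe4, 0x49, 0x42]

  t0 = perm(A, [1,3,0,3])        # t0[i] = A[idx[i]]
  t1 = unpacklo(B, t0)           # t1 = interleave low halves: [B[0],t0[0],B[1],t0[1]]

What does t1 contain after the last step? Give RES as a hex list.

  t0: 4c 22 cd 22
  t1: 0f 4c e4 22

RES = [0x0f, 0x4c, 0xe4, 0x22]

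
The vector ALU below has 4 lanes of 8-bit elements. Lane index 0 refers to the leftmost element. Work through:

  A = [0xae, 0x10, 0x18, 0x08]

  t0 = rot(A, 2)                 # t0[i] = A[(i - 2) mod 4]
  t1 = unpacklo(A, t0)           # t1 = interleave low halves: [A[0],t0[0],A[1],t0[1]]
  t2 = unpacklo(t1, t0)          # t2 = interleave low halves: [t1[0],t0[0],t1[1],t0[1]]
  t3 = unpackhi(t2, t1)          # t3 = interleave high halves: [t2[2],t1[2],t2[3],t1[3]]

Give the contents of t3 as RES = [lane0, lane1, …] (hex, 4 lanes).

t0 = [0x18, 0x08, 0xae, 0x10]
t1 = [0xae, 0x18, 0x10, 0x08]
t2 = [0xae, 0x18, 0x18, 0x08]
t3 = [0x18, 0x10, 0x08, 0x08]

RES = [0x18, 0x10, 0x08, 0x08]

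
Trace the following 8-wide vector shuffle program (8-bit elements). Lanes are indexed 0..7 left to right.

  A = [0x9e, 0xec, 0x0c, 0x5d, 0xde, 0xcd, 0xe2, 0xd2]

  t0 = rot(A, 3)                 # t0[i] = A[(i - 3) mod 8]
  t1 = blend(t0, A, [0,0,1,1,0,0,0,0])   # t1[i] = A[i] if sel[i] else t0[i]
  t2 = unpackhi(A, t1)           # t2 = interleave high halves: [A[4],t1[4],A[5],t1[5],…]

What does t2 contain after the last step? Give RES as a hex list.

  t0: cd e2 d2 9e ec 0c 5d de
  t1: cd e2 0c 5d ec 0c 5d de
  t2: de ec cd 0c e2 5d d2 de

RES = [0xde, 0xec, 0xcd, 0x0c, 0xe2, 0x5d, 0xd2, 0xde]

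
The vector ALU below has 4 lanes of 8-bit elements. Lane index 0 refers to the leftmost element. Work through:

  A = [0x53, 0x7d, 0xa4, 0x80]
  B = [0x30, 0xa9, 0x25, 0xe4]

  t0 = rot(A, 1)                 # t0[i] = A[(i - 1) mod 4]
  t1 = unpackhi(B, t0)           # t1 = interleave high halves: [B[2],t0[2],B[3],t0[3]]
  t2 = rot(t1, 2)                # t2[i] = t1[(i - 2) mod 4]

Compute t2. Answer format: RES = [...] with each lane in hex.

  t0: 80 53 7d a4
  t1: 25 7d e4 a4
  t2: e4 a4 25 7d

RES = [0xe4, 0xa4, 0x25, 0x7d]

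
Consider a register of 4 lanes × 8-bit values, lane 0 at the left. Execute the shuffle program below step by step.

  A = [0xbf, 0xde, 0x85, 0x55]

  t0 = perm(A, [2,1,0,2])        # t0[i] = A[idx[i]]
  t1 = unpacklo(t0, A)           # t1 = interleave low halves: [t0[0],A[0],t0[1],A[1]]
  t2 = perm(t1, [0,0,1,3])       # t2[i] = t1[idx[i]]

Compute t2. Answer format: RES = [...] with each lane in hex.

RES = [0x85, 0x85, 0xbf, 0xde]

t0 = [0x85, 0xde, 0xbf, 0x85]
t1 = [0x85, 0xbf, 0xde, 0xde]
t2 = [0x85, 0x85, 0xbf, 0xde]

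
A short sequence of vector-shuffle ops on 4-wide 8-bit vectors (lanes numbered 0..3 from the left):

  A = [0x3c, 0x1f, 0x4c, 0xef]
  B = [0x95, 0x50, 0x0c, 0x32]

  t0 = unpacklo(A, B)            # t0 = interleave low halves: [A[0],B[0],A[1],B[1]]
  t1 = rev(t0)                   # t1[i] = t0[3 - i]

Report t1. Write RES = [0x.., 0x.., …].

RES = [ 0x50  0x1f  0x95  0x3c ]

→ t0 |3c|95|1f|50|
→ t1 |50|1f|95|3c|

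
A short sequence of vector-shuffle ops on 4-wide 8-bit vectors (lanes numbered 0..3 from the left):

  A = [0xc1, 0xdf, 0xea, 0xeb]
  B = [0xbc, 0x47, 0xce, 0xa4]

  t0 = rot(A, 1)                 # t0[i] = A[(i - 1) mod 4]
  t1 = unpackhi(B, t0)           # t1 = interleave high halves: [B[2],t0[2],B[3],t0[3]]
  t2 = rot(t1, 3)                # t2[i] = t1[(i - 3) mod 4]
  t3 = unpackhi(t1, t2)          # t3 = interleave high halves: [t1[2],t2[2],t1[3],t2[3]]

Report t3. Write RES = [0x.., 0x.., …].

t0 = [0xeb, 0xc1, 0xdf, 0xea]
t1 = [0xce, 0xdf, 0xa4, 0xea]
t2 = [0xdf, 0xa4, 0xea, 0xce]
t3 = [0xa4, 0xea, 0xea, 0xce]

RES = [ 0xa4  0xea  0xea  0xce ]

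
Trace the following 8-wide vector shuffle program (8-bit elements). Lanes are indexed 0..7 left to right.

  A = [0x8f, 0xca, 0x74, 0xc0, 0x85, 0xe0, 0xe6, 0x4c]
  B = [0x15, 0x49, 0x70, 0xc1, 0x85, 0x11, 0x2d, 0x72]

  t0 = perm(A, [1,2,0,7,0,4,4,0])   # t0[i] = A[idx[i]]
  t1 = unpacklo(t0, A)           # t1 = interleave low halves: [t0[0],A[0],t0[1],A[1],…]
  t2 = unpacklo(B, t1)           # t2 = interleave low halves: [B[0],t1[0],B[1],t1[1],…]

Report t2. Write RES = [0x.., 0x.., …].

t0 = [0xca, 0x74, 0x8f, 0x4c, 0x8f, 0x85, 0x85, 0x8f]
t1 = [0xca, 0x8f, 0x74, 0xca, 0x8f, 0x74, 0x4c, 0xc0]
t2 = [0x15, 0xca, 0x49, 0x8f, 0x70, 0x74, 0xc1, 0xca]

RES = [0x15, 0xca, 0x49, 0x8f, 0x70, 0x74, 0xc1, 0xca]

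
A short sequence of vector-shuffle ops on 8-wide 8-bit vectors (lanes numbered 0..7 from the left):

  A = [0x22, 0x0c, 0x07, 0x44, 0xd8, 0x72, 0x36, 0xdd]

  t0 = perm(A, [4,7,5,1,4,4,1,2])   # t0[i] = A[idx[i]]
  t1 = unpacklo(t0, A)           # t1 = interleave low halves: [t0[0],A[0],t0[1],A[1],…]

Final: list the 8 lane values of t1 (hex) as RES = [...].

→ t0 |d8|dd|72|0c|d8|d8|0c|07|
→ t1 |d8|22|dd|0c|72|07|0c|44|

RES = [0xd8, 0x22, 0xdd, 0x0c, 0x72, 0x07, 0x0c, 0x44]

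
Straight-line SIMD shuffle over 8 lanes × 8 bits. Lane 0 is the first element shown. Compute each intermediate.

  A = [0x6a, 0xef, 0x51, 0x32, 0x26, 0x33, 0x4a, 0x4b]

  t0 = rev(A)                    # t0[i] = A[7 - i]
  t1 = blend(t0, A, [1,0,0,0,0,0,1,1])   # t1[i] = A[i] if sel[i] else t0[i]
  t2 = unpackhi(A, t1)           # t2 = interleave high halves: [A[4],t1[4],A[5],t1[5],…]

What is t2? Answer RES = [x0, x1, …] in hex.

RES = [0x26, 0x32, 0x33, 0x51, 0x4a, 0x4a, 0x4b, 0x4b]

t0 = [0x4b, 0x4a, 0x33, 0x26, 0x32, 0x51, 0xef, 0x6a]
t1 = [0x6a, 0x4a, 0x33, 0x26, 0x32, 0x51, 0x4a, 0x4b]
t2 = [0x26, 0x32, 0x33, 0x51, 0x4a, 0x4a, 0x4b, 0x4b]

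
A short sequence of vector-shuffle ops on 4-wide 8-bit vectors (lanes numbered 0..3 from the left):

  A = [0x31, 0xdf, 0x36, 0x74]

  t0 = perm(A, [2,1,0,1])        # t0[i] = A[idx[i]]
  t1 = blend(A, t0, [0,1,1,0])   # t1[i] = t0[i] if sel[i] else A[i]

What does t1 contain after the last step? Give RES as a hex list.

RES = [ 0x31  0xdf  0x31  0x74 ]

→ t0 |36|df|31|df|
→ t1 |31|df|31|74|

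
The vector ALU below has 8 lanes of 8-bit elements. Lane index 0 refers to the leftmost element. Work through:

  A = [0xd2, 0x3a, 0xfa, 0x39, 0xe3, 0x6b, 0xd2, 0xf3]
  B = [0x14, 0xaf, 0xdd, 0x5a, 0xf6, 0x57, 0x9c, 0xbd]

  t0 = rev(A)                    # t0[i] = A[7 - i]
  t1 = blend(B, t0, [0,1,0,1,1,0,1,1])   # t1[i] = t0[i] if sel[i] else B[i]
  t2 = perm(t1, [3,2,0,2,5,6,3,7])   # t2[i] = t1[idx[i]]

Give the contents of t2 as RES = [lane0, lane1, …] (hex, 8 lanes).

  t0: f3 d2 6b e3 39 fa 3a d2
  t1: 14 d2 dd e3 39 57 3a d2
  t2: e3 dd 14 dd 57 3a e3 d2

RES = [ 0xe3  0xdd  0x14  0xdd  0x57  0x3a  0xe3  0xd2 ]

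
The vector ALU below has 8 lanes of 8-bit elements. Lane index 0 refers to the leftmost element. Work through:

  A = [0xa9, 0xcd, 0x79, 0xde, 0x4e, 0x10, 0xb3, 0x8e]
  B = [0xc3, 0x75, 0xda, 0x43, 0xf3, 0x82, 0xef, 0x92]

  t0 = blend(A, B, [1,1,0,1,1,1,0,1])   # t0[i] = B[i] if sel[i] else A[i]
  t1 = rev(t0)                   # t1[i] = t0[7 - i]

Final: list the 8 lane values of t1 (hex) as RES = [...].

RES = [ 0x92  0xb3  0x82  0xf3  0x43  0x79  0x75  0xc3 ]

→ t0 |c3|75|79|43|f3|82|b3|92|
→ t1 |92|b3|82|f3|43|79|75|c3|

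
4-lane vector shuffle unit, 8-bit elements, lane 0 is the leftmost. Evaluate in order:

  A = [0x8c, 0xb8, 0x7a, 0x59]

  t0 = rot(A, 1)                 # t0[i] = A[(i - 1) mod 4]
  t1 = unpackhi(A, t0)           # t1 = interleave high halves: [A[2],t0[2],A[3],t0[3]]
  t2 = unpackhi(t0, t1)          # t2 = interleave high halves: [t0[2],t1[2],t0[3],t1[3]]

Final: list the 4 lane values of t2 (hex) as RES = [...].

RES = [ 0xb8  0x59  0x7a  0x7a ]

→ t0 |59|8c|b8|7a|
→ t1 |7a|b8|59|7a|
→ t2 |b8|59|7a|7a|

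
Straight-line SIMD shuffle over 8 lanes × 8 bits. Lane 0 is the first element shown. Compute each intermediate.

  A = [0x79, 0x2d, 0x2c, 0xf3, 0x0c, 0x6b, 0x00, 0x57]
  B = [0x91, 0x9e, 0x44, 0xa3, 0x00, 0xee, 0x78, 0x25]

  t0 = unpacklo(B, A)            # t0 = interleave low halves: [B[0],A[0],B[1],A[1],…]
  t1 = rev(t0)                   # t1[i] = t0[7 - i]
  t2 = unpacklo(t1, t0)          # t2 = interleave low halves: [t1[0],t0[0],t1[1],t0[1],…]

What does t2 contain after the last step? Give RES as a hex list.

t0 = [0x91, 0x79, 0x9e, 0x2d, 0x44, 0x2c, 0xa3, 0xf3]
t1 = [0xf3, 0xa3, 0x2c, 0x44, 0x2d, 0x9e, 0x79, 0x91]
t2 = [0xf3, 0x91, 0xa3, 0x79, 0x2c, 0x9e, 0x44, 0x2d]

RES = [0xf3, 0x91, 0xa3, 0x79, 0x2c, 0x9e, 0x44, 0x2d]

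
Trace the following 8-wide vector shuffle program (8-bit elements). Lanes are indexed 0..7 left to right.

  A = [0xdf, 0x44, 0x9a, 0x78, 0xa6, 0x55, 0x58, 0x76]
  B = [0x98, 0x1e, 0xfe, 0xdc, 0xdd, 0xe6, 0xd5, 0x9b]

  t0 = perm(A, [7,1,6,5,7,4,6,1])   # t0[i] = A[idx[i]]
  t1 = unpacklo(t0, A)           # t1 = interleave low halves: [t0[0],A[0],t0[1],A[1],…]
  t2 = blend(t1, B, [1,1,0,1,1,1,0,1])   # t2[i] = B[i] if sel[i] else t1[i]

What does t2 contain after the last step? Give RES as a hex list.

→ t0 |76|44|58|55|76|a6|58|44|
→ t1 |76|df|44|44|58|9a|55|78|
→ t2 |98|1e|44|dc|dd|e6|55|9b|

RES = [ 0x98  0x1e  0x44  0xdc  0xdd  0xe6  0x55  0x9b ]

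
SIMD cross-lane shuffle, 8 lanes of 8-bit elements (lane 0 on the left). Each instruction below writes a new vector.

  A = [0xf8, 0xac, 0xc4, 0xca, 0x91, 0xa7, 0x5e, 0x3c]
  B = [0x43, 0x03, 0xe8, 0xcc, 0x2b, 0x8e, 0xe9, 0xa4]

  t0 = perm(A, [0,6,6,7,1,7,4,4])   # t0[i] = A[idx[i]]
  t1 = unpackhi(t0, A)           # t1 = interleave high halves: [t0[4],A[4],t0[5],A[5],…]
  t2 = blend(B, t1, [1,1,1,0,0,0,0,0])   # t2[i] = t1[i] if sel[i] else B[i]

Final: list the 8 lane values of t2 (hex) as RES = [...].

  t0: f8 5e 5e 3c ac 3c 91 91
  t1: ac 91 3c a7 91 5e 91 3c
  t2: ac 91 3c cc 2b 8e e9 a4

RES = [0xac, 0x91, 0x3c, 0xcc, 0x2b, 0x8e, 0xe9, 0xa4]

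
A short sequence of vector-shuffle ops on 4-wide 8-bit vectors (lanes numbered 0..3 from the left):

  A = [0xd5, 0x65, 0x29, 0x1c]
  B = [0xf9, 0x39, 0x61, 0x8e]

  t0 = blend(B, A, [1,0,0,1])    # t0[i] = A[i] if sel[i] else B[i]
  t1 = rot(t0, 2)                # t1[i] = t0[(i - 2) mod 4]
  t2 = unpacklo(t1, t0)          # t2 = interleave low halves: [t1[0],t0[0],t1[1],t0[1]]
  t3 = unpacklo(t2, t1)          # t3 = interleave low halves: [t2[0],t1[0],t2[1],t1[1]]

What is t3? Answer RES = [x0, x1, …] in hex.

→ t0 |d5|39|61|1c|
→ t1 |61|1c|d5|39|
→ t2 |61|d5|1c|39|
→ t3 |61|61|d5|1c|

RES = [ 0x61  0x61  0xd5  0x1c ]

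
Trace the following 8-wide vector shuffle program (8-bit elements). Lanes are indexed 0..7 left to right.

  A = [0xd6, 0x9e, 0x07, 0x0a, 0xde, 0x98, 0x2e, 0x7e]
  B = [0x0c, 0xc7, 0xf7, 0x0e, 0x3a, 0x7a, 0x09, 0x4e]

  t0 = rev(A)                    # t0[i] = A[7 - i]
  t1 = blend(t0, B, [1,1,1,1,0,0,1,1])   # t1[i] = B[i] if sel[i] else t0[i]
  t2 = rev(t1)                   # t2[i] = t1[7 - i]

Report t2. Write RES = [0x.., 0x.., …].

  t0: 7e 2e 98 de 0a 07 9e d6
  t1: 0c c7 f7 0e 0a 07 09 4e
  t2: 4e 09 07 0a 0e f7 c7 0c

RES = [0x4e, 0x09, 0x07, 0x0a, 0x0e, 0xf7, 0xc7, 0x0c]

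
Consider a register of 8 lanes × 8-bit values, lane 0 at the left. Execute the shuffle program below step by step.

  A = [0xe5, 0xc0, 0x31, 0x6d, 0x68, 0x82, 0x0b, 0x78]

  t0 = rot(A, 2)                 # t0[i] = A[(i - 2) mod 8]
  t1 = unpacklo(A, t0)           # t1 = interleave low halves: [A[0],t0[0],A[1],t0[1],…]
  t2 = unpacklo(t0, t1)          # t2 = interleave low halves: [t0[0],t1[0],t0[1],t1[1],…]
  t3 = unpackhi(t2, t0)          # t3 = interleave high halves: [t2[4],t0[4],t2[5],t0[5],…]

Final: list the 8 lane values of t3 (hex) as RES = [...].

→ t0 |0b|78|e5|c0|31|6d|68|82|
→ t1 |e5|0b|c0|78|31|e5|6d|c0|
→ t2 |0b|e5|78|0b|e5|c0|c0|78|
→ t3 |e5|31|c0|6d|c0|68|78|82|

RES = [0xe5, 0x31, 0xc0, 0x6d, 0xc0, 0x68, 0x78, 0x82]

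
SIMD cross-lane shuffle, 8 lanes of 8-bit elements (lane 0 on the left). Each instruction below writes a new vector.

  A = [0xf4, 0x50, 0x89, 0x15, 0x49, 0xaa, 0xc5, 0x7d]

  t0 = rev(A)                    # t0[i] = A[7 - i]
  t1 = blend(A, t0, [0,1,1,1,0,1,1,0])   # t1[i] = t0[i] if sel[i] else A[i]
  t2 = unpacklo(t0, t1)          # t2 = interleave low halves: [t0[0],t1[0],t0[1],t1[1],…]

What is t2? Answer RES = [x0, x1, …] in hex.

t0 = [0x7d, 0xc5, 0xaa, 0x49, 0x15, 0x89, 0x50, 0xf4]
t1 = [0xf4, 0xc5, 0xaa, 0x49, 0x49, 0x89, 0x50, 0x7d]
t2 = [0x7d, 0xf4, 0xc5, 0xc5, 0xaa, 0xaa, 0x49, 0x49]

RES = [0x7d, 0xf4, 0xc5, 0xc5, 0xaa, 0xaa, 0x49, 0x49]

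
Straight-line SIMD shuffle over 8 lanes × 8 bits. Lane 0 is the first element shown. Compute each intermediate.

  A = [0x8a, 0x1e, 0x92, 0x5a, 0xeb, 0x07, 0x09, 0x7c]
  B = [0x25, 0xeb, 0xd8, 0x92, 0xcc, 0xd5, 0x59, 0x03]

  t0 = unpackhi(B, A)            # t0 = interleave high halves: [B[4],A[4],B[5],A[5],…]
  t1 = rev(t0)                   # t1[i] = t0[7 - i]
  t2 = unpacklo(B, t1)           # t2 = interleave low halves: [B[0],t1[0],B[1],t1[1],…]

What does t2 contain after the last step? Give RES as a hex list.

RES = [ 0x25  0x7c  0xeb  0x03  0xd8  0x09  0x92  0x59 ]

t0 = [0xcc, 0xeb, 0xd5, 0x07, 0x59, 0x09, 0x03, 0x7c]
t1 = [0x7c, 0x03, 0x09, 0x59, 0x07, 0xd5, 0xeb, 0xcc]
t2 = [0x25, 0x7c, 0xeb, 0x03, 0xd8, 0x09, 0x92, 0x59]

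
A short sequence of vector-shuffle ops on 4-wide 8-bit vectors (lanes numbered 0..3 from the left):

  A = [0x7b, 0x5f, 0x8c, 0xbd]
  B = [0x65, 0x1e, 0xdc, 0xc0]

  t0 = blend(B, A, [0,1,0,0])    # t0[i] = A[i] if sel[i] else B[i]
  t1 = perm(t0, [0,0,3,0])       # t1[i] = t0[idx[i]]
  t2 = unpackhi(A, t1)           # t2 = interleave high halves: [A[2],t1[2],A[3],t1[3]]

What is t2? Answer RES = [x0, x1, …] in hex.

t0 = [0x65, 0x5f, 0xdc, 0xc0]
t1 = [0x65, 0x65, 0xc0, 0x65]
t2 = [0x8c, 0xc0, 0xbd, 0x65]

RES = [ 0x8c  0xc0  0xbd  0x65 ]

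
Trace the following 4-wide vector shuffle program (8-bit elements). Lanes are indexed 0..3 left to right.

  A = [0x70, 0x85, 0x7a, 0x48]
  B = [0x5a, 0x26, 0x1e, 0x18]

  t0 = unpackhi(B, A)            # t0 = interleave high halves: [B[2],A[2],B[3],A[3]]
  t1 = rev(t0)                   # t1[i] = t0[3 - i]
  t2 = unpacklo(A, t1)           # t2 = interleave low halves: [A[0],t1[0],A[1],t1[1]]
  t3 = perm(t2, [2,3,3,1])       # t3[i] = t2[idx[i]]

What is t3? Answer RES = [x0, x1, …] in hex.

RES = [0x85, 0x18, 0x18, 0x48]

  t0: 1e 7a 18 48
  t1: 48 18 7a 1e
  t2: 70 48 85 18
  t3: 85 18 18 48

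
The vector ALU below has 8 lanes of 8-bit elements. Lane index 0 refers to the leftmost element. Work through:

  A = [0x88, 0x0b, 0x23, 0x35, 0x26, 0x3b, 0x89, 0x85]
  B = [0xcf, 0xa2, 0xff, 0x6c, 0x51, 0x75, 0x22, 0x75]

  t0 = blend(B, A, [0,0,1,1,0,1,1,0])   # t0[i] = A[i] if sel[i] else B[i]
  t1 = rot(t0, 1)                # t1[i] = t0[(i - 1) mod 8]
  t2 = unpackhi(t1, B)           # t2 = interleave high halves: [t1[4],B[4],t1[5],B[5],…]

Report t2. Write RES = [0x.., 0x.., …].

t0 = [0xcf, 0xa2, 0x23, 0x35, 0x51, 0x3b, 0x89, 0x75]
t1 = [0x75, 0xcf, 0xa2, 0x23, 0x35, 0x51, 0x3b, 0x89]
t2 = [0x35, 0x51, 0x51, 0x75, 0x3b, 0x22, 0x89, 0x75]

RES = [ 0x35  0x51  0x51  0x75  0x3b  0x22  0x89  0x75 ]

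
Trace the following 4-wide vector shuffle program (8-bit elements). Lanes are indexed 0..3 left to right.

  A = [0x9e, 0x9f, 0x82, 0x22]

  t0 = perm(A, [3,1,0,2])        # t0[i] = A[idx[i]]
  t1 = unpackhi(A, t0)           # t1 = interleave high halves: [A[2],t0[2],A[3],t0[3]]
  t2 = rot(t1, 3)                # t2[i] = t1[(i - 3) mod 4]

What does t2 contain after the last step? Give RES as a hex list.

→ t0 |22|9f|9e|82|
→ t1 |82|9e|22|82|
→ t2 |9e|22|82|82|

RES = [ 0x9e  0x22  0x82  0x82 ]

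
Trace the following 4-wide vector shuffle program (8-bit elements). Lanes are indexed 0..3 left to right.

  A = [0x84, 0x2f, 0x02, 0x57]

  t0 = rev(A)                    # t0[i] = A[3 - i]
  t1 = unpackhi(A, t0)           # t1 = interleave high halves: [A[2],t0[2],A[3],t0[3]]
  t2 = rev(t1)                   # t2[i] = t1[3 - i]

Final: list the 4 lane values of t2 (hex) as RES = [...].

→ t0 |57|02|2f|84|
→ t1 |02|2f|57|84|
→ t2 |84|57|2f|02|

RES = [0x84, 0x57, 0x2f, 0x02]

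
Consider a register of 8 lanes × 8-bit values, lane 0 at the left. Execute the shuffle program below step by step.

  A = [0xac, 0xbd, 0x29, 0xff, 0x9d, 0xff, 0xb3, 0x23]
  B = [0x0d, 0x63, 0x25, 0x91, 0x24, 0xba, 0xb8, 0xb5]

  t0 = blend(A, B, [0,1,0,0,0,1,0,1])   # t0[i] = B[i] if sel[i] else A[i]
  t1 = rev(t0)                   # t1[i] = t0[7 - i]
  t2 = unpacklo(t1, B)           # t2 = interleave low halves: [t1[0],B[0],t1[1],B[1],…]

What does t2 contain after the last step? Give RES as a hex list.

RES = [ 0xb5  0x0d  0xb3  0x63  0xba  0x25  0x9d  0x91 ]

→ t0 |ac|63|29|ff|9d|ba|b3|b5|
→ t1 |b5|b3|ba|9d|ff|29|63|ac|
→ t2 |b5|0d|b3|63|ba|25|9d|91|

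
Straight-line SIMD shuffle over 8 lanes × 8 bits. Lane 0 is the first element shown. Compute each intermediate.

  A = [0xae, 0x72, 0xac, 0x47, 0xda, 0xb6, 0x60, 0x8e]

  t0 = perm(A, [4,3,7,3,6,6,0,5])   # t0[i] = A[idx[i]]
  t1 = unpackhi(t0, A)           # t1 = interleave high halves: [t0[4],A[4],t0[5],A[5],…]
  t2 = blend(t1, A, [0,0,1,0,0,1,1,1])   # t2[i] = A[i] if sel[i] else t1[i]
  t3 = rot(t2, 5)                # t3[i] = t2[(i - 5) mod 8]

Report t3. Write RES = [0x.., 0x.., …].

RES = [ 0xb6  0xae  0xb6  0x60  0x8e  0x60  0xda  0xac ]

→ t0 |da|47|8e|47|60|60|ae|b6|
→ t1 |60|da|60|b6|ae|60|b6|8e|
→ t2 |60|da|ac|b6|ae|b6|60|8e|
→ t3 |b6|ae|b6|60|8e|60|da|ac|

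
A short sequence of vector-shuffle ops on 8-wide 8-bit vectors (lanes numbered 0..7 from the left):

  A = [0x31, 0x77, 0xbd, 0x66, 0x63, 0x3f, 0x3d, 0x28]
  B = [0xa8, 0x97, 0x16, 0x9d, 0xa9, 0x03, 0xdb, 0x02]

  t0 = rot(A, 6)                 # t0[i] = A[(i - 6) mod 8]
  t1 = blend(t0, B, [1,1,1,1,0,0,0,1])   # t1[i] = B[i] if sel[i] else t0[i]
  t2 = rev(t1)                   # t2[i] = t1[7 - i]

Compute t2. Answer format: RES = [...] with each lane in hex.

RES = [ 0x02  0x31  0x28  0x3d  0x9d  0x16  0x97  0xa8 ]

→ t0 |bd|66|63|3f|3d|28|31|77|
→ t1 |a8|97|16|9d|3d|28|31|02|
→ t2 |02|31|28|3d|9d|16|97|a8|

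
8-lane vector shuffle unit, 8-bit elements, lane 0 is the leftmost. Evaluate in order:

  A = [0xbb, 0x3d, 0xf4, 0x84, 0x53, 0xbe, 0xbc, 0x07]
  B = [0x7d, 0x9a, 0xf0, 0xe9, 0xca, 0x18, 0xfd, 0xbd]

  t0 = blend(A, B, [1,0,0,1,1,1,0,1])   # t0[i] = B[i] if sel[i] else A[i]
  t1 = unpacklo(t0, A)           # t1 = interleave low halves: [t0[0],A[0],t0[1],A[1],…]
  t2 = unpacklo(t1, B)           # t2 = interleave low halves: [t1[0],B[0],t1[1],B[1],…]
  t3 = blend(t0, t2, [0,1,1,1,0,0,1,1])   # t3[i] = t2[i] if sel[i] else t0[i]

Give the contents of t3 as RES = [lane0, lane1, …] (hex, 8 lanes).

RES = [ 0x7d  0x7d  0xbb  0x9a  0xca  0x18  0x3d  0xe9 ]

  t0: 7d 3d f4 e9 ca 18 bc bd
  t1: 7d bb 3d 3d f4 f4 e9 84
  t2: 7d 7d bb 9a 3d f0 3d e9
  t3: 7d 7d bb 9a ca 18 3d e9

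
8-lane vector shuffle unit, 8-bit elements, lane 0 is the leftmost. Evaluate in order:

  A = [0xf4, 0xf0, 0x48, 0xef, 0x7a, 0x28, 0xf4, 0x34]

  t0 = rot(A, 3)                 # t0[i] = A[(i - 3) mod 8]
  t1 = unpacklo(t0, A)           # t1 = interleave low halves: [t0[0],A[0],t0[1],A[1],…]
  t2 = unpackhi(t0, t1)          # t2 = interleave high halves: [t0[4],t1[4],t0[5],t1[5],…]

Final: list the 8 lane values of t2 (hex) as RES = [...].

RES = [ 0xf0  0x34  0x48  0x48  0xef  0xf4  0x7a  0xef ]

t0 = [0x28, 0xf4, 0x34, 0xf4, 0xf0, 0x48, 0xef, 0x7a]
t1 = [0x28, 0xf4, 0xf4, 0xf0, 0x34, 0x48, 0xf4, 0xef]
t2 = [0xf0, 0x34, 0x48, 0x48, 0xef, 0xf4, 0x7a, 0xef]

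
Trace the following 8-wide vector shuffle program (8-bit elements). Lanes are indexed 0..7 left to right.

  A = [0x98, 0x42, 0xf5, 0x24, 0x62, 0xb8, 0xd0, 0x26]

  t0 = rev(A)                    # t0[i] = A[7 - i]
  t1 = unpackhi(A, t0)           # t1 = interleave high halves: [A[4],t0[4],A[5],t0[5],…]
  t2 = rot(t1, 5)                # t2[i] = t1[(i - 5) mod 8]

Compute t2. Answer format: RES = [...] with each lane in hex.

t0 = [0x26, 0xd0, 0xb8, 0x62, 0x24, 0xf5, 0x42, 0x98]
t1 = [0x62, 0x24, 0xb8, 0xf5, 0xd0, 0x42, 0x26, 0x98]
t2 = [0xf5, 0xd0, 0x42, 0x26, 0x98, 0x62, 0x24, 0xb8]

RES = [0xf5, 0xd0, 0x42, 0x26, 0x98, 0x62, 0x24, 0xb8]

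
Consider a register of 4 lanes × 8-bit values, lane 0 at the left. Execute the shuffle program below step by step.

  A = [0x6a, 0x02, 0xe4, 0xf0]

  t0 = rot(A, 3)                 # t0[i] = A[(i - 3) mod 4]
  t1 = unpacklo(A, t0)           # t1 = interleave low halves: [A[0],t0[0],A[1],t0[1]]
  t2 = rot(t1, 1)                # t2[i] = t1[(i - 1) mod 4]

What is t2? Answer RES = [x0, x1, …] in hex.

→ t0 |02|e4|f0|6a|
→ t1 |6a|02|02|e4|
→ t2 |e4|6a|02|02|

RES = [0xe4, 0x6a, 0x02, 0x02]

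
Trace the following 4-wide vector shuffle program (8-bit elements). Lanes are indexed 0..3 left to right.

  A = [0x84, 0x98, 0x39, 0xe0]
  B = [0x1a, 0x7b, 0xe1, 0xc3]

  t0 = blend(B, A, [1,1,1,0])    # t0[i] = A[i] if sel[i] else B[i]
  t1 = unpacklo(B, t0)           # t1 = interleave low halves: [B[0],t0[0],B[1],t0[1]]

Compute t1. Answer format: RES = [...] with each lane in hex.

RES = [0x1a, 0x84, 0x7b, 0x98]

t0 = [0x84, 0x98, 0x39, 0xc3]
t1 = [0x1a, 0x84, 0x7b, 0x98]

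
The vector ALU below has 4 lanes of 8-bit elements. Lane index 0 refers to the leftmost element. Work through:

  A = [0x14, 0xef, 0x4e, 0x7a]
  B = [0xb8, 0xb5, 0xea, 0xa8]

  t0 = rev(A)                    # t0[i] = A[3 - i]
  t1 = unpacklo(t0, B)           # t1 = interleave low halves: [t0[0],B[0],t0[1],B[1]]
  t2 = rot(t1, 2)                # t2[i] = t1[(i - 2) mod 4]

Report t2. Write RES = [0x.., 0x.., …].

RES = [0x4e, 0xb5, 0x7a, 0xb8]

t0 = [0x7a, 0x4e, 0xef, 0x14]
t1 = [0x7a, 0xb8, 0x4e, 0xb5]
t2 = [0x4e, 0xb5, 0x7a, 0xb8]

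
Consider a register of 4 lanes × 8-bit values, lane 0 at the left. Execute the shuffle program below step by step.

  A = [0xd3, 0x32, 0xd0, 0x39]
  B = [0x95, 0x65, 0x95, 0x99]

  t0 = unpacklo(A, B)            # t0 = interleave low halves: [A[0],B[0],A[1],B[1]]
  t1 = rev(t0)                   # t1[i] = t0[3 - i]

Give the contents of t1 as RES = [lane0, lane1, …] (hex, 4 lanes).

RES = [0x65, 0x32, 0x95, 0xd3]

→ t0 |d3|95|32|65|
→ t1 |65|32|95|d3|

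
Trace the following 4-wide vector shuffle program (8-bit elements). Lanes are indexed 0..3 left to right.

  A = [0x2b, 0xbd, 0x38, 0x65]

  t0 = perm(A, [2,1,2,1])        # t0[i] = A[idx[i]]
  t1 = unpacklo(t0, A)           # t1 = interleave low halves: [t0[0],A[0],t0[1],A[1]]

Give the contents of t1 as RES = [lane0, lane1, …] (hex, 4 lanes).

→ t0 |38|bd|38|bd|
→ t1 |38|2b|bd|bd|

RES = [ 0x38  0x2b  0xbd  0xbd ]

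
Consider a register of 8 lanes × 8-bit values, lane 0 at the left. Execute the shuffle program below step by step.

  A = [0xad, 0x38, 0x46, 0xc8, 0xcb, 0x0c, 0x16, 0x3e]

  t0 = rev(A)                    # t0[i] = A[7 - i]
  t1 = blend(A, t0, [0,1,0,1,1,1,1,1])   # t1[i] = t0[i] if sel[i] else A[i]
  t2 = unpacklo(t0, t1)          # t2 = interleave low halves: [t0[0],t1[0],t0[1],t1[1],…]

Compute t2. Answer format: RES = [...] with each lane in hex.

t0 = [0x3e, 0x16, 0x0c, 0xcb, 0xc8, 0x46, 0x38, 0xad]
t1 = [0xad, 0x16, 0x46, 0xcb, 0xc8, 0x46, 0x38, 0xad]
t2 = [0x3e, 0xad, 0x16, 0x16, 0x0c, 0x46, 0xcb, 0xcb]

RES = [0x3e, 0xad, 0x16, 0x16, 0x0c, 0x46, 0xcb, 0xcb]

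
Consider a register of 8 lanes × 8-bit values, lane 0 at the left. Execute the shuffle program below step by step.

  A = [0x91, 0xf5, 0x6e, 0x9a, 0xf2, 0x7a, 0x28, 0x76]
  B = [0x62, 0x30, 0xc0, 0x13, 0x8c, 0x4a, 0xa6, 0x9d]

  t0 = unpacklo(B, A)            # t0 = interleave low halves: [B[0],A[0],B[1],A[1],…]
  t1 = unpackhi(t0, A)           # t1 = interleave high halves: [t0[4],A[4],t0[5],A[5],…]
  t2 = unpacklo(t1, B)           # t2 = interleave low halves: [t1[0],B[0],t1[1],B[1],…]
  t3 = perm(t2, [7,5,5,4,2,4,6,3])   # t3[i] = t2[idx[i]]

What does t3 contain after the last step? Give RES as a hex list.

RES = [0x13, 0xc0, 0xc0, 0x6e, 0xf2, 0x6e, 0x7a, 0x30]

  t0: 62 91 30 f5 c0 6e 13 9a
  t1: c0 f2 6e 7a 13 28 9a 76
  t2: c0 62 f2 30 6e c0 7a 13
  t3: 13 c0 c0 6e f2 6e 7a 30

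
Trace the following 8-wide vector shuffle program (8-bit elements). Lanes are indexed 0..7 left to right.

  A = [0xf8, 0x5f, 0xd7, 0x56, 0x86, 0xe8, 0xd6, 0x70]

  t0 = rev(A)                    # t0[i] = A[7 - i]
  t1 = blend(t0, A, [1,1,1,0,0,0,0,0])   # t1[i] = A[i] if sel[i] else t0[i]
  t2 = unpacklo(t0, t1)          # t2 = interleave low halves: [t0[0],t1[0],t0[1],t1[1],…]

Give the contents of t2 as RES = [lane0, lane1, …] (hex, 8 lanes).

RES = [0x70, 0xf8, 0xd6, 0x5f, 0xe8, 0xd7, 0x86, 0x86]

  t0: 70 d6 e8 86 56 d7 5f f8
  t1: f8 5f d7 86 56 d7 5f f8
  t2: 70 f8 d6 5f e8 d7 86 86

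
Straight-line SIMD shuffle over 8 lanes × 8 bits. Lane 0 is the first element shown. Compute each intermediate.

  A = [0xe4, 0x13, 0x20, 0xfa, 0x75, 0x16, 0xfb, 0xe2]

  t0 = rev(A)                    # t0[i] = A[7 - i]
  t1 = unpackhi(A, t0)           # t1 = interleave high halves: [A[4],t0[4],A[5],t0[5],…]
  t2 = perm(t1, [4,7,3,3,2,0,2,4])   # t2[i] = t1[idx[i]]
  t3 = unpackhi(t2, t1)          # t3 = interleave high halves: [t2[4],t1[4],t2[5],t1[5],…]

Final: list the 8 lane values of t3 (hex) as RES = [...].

RES = [0x16, 0xfb, 0x75, 0x13, 0x16, 0xe2, 0xfb, 0xe4]

t0 = [0xe2, 0xfb, 0x16, 0x75, 0xfa, 0x20, 0x13, 0xe4]
t1 = [0x75, 0xfa, 0x16, 0x20, 0xfb, 0x13, 0xe2, 0xe4]
t2 = [0xfb, 0xe4, 0x20, 0x20, 0x16, 0x75, 0x16, 0xfb]
t3 = [0x16, 0xfb, 0x75, 0x13, 0x16, 0xe2, 0xfb, 0xe4]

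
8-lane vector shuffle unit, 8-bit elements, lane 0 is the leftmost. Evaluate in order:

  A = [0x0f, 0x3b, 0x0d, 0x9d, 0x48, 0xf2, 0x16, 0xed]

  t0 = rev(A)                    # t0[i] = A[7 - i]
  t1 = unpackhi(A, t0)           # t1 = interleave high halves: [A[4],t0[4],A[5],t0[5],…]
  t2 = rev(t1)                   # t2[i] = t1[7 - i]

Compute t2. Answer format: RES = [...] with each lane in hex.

  t0: ed 16 f2 48 9d 0d 3b 0f
  t1: 48 9d f2 0d 16 3b ed 0f
  t2: 0f ed 3b 16 0d f2 9d 48

RES = [ 0x0f  0xed  0x3b  0x16  0x0d  0xf2  0x9d  0x48 ]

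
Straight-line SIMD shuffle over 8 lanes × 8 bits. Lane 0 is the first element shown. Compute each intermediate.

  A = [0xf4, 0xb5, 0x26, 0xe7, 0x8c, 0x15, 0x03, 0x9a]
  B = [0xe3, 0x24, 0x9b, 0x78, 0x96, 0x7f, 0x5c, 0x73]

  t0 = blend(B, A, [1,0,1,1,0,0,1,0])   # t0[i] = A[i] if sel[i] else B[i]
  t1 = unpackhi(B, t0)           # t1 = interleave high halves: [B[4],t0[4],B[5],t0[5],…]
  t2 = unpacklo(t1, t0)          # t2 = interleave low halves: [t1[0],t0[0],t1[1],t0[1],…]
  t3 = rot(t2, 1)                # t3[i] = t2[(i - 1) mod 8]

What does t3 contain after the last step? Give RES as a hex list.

  t0: f4 24 26 e7 96 7f 03 73
  t1: 96 96 7f 7f 5c 03 73 73
  t2: 96 f4 96 24 7f 26 7f e7
  t3: e7 96 f4 96 24 7f 26 7f

RES = [0xe7, 0x96, 0xf4, 0x96, 0x24, 0x7f, 0x26, 0x7f]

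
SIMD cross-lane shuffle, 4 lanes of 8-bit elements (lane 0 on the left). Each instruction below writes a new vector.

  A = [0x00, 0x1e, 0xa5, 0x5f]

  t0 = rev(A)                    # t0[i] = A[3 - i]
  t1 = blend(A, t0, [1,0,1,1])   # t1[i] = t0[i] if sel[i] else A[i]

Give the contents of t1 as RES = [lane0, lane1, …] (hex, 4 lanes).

RES = [ 0x5f  0x1e  0x1e  0x00 ]

→ t0 |5f|a5|1e|00|
→ t1 |5f|1e|1e|00|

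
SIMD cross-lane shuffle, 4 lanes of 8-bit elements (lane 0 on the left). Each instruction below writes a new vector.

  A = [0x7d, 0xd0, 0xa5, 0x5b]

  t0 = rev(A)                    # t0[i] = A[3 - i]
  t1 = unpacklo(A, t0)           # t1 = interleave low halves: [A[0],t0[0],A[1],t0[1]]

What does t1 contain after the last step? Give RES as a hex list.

RES = [ 0x7d  0x5b  0xd0  0xa5 ]

→ t0 |5b|a5|d0|7d|
→ t1 |7d|5b|d0|a5|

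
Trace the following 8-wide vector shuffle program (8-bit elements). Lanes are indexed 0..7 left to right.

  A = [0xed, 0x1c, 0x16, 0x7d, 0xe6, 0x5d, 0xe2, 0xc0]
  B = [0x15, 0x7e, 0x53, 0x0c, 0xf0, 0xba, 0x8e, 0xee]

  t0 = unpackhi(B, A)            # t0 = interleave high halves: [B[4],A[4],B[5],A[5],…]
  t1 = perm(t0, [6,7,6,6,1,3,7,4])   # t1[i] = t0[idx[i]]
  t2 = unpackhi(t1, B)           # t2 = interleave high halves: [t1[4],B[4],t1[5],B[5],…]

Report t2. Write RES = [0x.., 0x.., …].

RES = [ 0xe6  0xf0  0x5d  0xba  0xc0  0x8e  0x8e  0xee ]

t0 = [0xf0, 0xe6, 0xba, 0x5d, 0x8e, 0xe2, 0xee, 0xc0]
t1 = [0xee, 0xc0, 0xee, 0xee, 0xe6, 0x5d, 0xc0, 0x8e]
t2 = [0xe6, 0xf0, 0x5d, 0xba, 0xc0, 0x8e, 0x8e, 0xee]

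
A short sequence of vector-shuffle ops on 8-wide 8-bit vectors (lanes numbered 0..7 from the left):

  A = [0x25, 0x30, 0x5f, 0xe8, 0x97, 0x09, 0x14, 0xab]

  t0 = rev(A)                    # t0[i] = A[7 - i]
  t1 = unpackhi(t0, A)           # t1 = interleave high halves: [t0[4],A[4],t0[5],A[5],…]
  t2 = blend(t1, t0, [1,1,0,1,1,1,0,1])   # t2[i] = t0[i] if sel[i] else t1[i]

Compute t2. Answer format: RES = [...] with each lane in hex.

RES = [0xab, 0x14, 0x5f, 0x97, 0xe8, 0x5f, 0x25, 0x25]

  t0: ab 14 09 97 e8 5f 30 25
  t1: e8 97 5f 09 30 14 25 ab
  t2: ab 14 5f 97 e8 5f 25 25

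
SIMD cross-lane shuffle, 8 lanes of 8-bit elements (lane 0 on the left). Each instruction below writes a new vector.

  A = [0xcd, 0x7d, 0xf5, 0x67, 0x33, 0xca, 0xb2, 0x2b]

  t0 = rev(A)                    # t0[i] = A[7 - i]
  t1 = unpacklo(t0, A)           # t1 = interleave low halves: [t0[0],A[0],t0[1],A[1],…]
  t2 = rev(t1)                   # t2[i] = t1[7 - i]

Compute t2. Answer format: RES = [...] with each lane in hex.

RES = [0x67, 0x33, 0xf5, 0xca, 0x7d, 0xb2, 0xcd, 0x2b]

  t0: 2b b2 ca 33 67 f5 7d cd
  t1: 2b cd b2 7d ca f5 33 67
  t2: 67 33 f5 ca 7d b2 cd 2b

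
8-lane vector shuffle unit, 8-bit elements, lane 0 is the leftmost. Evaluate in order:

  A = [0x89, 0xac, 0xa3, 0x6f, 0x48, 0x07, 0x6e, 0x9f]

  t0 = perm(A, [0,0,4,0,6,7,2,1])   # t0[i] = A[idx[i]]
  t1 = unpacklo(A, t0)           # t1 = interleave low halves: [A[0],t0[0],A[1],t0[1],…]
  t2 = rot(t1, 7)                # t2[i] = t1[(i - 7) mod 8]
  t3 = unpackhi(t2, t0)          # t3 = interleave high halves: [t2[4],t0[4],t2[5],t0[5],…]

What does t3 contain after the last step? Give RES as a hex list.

RES = [0x48, 0x6e, 0x6f, 0x9f, 0x89, 0xa3, 0x89, 0xac]

  t0: 89 89 48 89 6e 9f a3 ac
  t1: 89 89 ac 89 a3 48 6f 89
  t2: 89 ac 89 a3 48 6f 89 89
  t3: 48 6e 6f 9f 89 a3 89 ac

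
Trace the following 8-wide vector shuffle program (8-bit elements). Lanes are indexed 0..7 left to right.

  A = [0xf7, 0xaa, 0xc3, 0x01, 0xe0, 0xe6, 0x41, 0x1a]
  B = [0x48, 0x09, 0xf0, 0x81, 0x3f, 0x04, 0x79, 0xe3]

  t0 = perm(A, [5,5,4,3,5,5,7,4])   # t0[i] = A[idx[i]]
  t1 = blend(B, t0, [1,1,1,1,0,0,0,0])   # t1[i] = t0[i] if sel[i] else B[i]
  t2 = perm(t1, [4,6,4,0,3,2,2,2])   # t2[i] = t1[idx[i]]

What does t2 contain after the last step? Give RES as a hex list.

  t0: e6 e6 e0 01 e6 e6 1a e0
  t1: e6 e6 e0 01 3f 04 79 e3
  t2: 3f 79 3f e6 01 e0 e0 e0

RES = [ 0x3f  0x79  0x3f  0xe6  0x01  0xe0  0xe0  0xe0 ]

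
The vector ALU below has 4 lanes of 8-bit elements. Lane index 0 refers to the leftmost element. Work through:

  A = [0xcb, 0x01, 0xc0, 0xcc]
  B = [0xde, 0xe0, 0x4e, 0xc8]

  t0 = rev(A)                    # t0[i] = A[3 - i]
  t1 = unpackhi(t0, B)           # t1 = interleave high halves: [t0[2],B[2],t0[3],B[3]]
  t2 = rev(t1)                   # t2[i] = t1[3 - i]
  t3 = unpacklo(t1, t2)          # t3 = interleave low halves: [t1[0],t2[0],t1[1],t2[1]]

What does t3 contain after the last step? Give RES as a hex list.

RES = [0x01, 0xc8, 0x4e, 0xcb]

  t0: cc c0 01 cb
  t1: 01 4e cb c8
  t2: c8 cb 4e 01
  t3: 01 c8 4e cb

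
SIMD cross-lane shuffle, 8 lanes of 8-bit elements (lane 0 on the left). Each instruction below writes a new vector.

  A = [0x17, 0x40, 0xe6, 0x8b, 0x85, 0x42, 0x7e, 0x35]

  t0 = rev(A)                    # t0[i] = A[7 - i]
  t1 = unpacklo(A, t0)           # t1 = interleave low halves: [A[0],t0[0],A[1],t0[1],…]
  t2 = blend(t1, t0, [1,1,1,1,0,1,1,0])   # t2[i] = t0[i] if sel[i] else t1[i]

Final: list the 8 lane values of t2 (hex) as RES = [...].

RES = [0x35, 0x7e, 0x42, 0x85, 0xe6, 0xe6, 0x40, 0x85]

t0 = [0x35, 0x7e, 0x42, 0x85, 0x8b, 0xe6, 0x40, 0x17]
t1 = [0x17, 0x35, 0x40, 0x7e, 0xe6, 0x42, 0x8b, 0x85]
t2 = [0x35, 0x7e, 0x42, 0x85, 0xe6, 0xe6, 0x40, 0x85]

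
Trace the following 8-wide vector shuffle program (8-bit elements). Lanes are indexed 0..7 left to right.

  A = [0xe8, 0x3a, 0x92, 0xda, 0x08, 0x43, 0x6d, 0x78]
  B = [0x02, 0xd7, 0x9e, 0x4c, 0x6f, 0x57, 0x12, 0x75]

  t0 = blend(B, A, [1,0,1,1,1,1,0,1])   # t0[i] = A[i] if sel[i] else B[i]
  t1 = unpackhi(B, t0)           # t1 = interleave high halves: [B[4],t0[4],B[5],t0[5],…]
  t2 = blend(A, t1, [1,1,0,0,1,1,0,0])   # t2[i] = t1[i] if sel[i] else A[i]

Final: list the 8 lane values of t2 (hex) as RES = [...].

RES = [ 0x6f  0x08  0x92  0xda  0x12  0x12  0x6d  0x78 ]

→ t0 |e8|d7|92|da|08|43|12|78|
→ t1 |6f|08|57|43|12|12|75|78|
→ t2 |6f|08|92|da|12|12|6d|78|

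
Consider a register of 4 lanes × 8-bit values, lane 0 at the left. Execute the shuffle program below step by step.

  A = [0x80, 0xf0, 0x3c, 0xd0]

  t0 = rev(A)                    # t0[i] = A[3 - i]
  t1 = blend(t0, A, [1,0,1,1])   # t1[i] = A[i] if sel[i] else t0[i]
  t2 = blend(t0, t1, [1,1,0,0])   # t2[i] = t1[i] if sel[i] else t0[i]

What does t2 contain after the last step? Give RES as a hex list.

  t0: d0 3c f0 80
  t1: 80 3c 3c d0
  t2: 80 3c f0 80

RES = [0x80, 0x3c, 0xf0, 0x80]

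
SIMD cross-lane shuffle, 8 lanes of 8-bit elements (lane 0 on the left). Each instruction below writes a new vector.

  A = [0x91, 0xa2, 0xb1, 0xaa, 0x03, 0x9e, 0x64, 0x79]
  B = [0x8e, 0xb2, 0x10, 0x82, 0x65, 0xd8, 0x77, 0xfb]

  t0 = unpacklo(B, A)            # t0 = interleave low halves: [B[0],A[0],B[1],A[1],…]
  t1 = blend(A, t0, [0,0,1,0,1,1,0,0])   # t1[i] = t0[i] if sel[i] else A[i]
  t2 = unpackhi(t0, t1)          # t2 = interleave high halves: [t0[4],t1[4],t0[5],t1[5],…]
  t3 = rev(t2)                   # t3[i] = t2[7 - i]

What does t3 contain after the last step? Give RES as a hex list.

RES = [0x79, 0xaa, 0x64, 0x82, 0xb1, 0xb1, 0x10, 0x10]

  t0: 8e 91 b2 a2 10 b1 82 aa
  t1: 91 a2 b2 aa 10 b1 64 79
  t2: 10 10 b1 b1 82 64 aa 79
  t3: 79 aa 64 82 b1 b1 10 10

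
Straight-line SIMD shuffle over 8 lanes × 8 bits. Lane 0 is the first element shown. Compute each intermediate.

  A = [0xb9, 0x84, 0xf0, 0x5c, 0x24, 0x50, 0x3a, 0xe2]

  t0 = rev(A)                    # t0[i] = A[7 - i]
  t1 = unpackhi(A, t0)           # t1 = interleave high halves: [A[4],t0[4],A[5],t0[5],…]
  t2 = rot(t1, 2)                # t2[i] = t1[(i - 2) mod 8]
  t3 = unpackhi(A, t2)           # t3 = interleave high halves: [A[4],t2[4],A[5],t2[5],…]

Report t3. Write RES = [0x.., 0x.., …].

RES = [ 0x24  0x50  0x50  0xf0  0x3a  0x3a  0xe2  0x84 ]

→ t0 |e2|3a|50|24|5c|f0|84|b9|
→ t1 |24|5c|50|f0|3a|84|e2|b9|
→ t2 |e2|b9|24|5c|50|f0|3a|84|
→ t3 |24|50|50|f0|3a|3a|e2|84|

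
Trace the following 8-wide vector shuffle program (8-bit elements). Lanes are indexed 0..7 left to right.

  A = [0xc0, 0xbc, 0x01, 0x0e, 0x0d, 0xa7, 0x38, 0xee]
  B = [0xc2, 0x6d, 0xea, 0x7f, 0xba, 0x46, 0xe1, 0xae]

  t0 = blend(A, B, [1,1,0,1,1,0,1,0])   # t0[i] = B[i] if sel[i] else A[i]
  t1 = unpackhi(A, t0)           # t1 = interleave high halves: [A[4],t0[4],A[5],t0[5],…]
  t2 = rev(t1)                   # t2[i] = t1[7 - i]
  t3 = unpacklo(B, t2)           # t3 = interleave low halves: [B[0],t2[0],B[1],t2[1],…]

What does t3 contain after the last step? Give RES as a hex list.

RES = [ 0xc2  0xee  0x6d  0xee  0xea  0xe1  0x7f  0x38 ]

t0 = [0xc2, 0x6d, 0x01, 0x7f, 0xba, 0xa7, 0xe1, 0xee]
t1 = [0x0d, 0xba, 0xa7, 0xa7, 0x38, 0xe1, 0xee, 0xee]
t2 = [0xee, 0xee, 0xe1, 0x38, 0xa7, 0xa7, 0xba, 0x0d]
t3 = [0xc2, 0xee, 0x6d, 0xee, 0xea, 0xe1, 0x7f, 0x38]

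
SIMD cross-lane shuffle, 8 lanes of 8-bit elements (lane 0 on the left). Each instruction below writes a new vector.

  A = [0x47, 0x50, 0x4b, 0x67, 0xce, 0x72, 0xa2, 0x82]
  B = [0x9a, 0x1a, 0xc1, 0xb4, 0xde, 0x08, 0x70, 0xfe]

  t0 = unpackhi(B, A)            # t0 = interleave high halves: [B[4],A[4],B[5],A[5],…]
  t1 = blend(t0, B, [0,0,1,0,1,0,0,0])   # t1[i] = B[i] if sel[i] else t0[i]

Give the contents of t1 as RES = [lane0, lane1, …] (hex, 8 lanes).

→ t0 |de|ce|08|72|70|a2|fe|82|
→ t1 |de|ce|c1|72|de|a2|fe|82|

RES = [ 0xde  0xce  0xc1  0x72  0xde  0xa2  0xfe  0x82 ]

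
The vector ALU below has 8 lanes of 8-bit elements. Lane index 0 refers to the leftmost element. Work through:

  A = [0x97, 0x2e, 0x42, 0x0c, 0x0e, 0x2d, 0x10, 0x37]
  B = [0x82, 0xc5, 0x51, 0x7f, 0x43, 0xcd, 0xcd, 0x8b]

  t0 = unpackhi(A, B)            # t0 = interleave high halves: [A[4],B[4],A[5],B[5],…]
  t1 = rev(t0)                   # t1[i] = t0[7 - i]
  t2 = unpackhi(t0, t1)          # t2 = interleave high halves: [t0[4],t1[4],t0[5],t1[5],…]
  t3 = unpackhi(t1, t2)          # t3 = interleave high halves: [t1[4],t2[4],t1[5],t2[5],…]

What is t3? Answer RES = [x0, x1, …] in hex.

RES = [0xcd, 0x37, 0x2d, 0x43, 0x43, 0x8b, 0x0e, 0x0e]

  t0: 0e 43 2d cd 10 cd 37 8b
  t1: 8b 37 cd 10 cd 2d 43 0e
  t2: 10 cd cd 2d 37 43 8b 0e
  t3: cd 37 2d 43 43 8b 0e 0e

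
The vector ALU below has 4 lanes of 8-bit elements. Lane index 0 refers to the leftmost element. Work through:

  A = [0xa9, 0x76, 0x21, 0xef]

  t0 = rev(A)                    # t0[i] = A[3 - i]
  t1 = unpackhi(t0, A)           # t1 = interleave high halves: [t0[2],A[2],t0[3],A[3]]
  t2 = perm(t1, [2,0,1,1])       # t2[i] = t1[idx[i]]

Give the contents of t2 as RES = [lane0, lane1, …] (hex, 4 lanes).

RES = [ 0xa9  0x76  0x21  0x21 ]

→ t0 |ef|21|76|a9|
→ t1 |76|21|a9|ef|
→ t2 |a9|76|21|21|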